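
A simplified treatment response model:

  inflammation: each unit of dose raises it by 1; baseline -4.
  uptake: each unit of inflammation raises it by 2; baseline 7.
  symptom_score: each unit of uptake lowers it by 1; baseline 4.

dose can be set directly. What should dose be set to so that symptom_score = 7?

dose = -1

Substituting into the uptake equation gives uptake = 2*dose - 1.
symptom_score becomes -2*dose + 5.
Solve -2*dose + 5 = 7: dose = (7 - 5) / -2 = -1.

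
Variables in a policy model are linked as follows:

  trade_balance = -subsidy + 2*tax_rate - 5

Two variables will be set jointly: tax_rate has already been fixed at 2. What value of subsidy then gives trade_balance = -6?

With tax_rate held at 2:
Substituting into the trade_balance equation gives trade_balance = -subsidy - 1.
Solve -subsidy - 1 = -6: subsidy = (-6 + 1) / -1 = 5.

subsidy = 5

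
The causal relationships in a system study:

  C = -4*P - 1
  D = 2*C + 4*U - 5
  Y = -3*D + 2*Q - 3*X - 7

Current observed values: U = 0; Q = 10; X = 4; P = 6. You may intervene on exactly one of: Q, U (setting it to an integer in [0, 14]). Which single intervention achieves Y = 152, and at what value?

set Q = 3

Intervening on Q: with other inputs at their observed values, Y = 2*Q + 146. Solving for 152 gives Q = 3, within [0, 14].
Intervening on U: Y = -12*U + 166. Reaching 152 requires U = 7/6, not an integer.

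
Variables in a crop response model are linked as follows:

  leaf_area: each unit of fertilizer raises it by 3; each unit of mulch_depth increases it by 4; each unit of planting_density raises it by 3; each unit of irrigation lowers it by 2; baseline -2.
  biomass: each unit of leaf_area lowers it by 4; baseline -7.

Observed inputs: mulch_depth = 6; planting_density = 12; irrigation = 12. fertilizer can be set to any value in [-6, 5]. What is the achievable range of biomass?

Substituting into the leaf_area equation gives leaf_area = 3*fertilizer + 34.
biomass becomes -12*fertilizer - 143.
Linear in fertilizer, so extremes are at the endpoints: fertilizer = -6 gives biomass = -71; fertilizer = 5 gives biomass = -203.

-203 to -71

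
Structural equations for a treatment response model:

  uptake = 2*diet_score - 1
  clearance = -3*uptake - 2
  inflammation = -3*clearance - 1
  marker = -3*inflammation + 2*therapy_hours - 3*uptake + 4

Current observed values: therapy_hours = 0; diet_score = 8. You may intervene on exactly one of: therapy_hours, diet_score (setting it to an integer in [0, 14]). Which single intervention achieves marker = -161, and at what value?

Intervening on therapy_hours: marker = 2*therapy_hours - 461. Reaching -161 requires therapy_hours = 150, outside [0, 14].
Intervening on diet_score: with other inputs at their observed values, marker = -60*diet_score + 19. Solving for -161 gives diet_score = 3, within [0, 14].

set diet_score = 3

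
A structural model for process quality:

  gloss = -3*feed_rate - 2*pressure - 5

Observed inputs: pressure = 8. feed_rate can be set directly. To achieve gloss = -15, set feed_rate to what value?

feed_rate = -2

Substituting into the gloss equation gives gloss = -3*feed_rate - 21.
Solve -3*feed_rate - 21 = -15: feed_rate = (-15 + 21) / -3 = -2.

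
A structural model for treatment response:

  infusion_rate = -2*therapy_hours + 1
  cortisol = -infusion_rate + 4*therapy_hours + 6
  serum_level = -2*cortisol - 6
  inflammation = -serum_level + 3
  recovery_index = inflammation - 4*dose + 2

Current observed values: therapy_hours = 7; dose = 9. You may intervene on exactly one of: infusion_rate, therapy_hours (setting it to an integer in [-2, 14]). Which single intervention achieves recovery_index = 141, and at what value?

Intervening on infusion_rate: recovery_index = -2*infusion_rate + 43. Reaching 141 requires infusion_rate = -49, outside [-2, 14].
Intervening on therapy_hours: with other inputs at their observed values, recovery_index = 12*therapy_hours - 15. Solving for 141 gives therapy_hours = 13, within [-2, 14].

set therapy_hours = 13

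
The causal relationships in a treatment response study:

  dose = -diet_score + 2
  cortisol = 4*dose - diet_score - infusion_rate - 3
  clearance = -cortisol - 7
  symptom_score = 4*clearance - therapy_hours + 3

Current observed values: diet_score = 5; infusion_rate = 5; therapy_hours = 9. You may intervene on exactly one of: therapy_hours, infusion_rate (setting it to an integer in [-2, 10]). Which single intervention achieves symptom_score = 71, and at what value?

set therapy_hours = 4

Intervening on therapy_hours: with other inputs at their observed values, symptom_score = -therapy_hours + 75. Solving for 71 gives therapy_hours = 4, within [-2, 10].
Intervening on infusion_rate: symptom_score = 4*infusion_rate + 46. Reaching 71 requires infusion_rate = 25/4, not an integer.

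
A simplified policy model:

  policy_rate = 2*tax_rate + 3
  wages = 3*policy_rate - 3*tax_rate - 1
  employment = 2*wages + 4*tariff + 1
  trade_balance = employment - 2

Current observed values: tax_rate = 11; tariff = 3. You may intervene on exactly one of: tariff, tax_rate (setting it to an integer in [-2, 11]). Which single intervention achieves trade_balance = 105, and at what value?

Intervening on tariff: with other inputs at their observed values, trade_balance = 4*tariff + 81. Solving for 105 gives tariff = 6, within [-2, 11].
Intervening on tax_rate: trade_balance = 6*tax_rate + 27. Reaching 105 requires tax_rate = 13, outside [-2, 11].

set tariff = 6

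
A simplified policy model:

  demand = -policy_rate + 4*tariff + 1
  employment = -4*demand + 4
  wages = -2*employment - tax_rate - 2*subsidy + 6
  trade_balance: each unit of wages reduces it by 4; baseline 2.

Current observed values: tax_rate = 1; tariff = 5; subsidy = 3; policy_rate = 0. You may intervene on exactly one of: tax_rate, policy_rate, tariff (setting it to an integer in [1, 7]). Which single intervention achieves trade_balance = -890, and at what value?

Intervening on tax_rate: trade_balance = 4*tax_rate - 638. Reaching -890 requires tax_rate = -63, outside [1, 7].
Intervening on policy_rate: trade_balance = 32*policy_rate - 634. Reaching -890 requires policy_rate = -8, outside [1, 7].
Intervening on tariff: with other inputs at their observed values, trade_balance = -128*tariff + 6. Solving for -890 gives tariff = 7, within [1, 7].

set tariff = 7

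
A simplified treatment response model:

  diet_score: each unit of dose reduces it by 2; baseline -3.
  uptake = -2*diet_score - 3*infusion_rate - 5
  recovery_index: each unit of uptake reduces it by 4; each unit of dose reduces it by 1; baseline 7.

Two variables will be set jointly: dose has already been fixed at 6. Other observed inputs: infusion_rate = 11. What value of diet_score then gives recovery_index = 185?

diet_score = 4

With dose held at 6:
Intervening on diet_score fixes its value directly, overriding its dependence on dose.
Substituting into the uptake equation gives uptake = -2*diet_score - 38.
So recovery_index = 8*diet_score + 153.
Solve 8*diet_score + 153 = 185: diet_score = (185 - 153) / 8 = 4.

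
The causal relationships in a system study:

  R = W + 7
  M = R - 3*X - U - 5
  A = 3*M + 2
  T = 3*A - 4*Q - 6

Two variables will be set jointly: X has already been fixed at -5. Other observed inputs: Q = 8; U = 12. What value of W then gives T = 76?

W = 7

With X held at -5:
Substituting into the M equation gives M = W + 5.
So A = 3*W + 17.
T becomes 9*W + 13.
Solve 9*W + 13 = 76: W = (76 - 13) / 9 = 7.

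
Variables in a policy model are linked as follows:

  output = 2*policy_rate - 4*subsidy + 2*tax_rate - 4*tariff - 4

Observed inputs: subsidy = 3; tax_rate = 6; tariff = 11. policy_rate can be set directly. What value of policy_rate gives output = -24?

Substituting into the output equation gives output = 2*policy_rate - 48.
Solve 2*policy_rate - 48 = -24: policy_rate = (-24 + 48) / 2 = 12.

policy_rate = 12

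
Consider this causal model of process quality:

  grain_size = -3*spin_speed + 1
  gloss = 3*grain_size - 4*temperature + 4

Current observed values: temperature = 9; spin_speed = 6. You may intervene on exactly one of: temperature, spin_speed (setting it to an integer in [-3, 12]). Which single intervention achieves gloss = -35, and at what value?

set temperature = -3

Intervening on temperature: with other inputs at their observed values, gloss = -4*temperature - 47. Solving for -35 gives temperature = -3, within [-3, 12].
Intervening on spin_speed: gloss = -9*spin_speed - 29. Reaching -35 requires spin_speed = 2/3, not an integer.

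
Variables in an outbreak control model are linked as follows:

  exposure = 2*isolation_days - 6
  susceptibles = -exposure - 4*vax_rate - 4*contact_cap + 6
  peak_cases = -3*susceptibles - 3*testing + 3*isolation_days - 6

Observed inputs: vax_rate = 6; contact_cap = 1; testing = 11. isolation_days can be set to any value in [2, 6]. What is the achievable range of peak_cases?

27 to 63

Substituting into the susceptibles equation gives susceptibles = -2*isolation_days - 16.
This gives peak_cases = 9*isolation_days + 9.
Linear in isolation_days, so extremes are at the endpoints: isolation_days = 2 gives peak_cases = 27; isolation_days = 6 gives peak_cases = 63.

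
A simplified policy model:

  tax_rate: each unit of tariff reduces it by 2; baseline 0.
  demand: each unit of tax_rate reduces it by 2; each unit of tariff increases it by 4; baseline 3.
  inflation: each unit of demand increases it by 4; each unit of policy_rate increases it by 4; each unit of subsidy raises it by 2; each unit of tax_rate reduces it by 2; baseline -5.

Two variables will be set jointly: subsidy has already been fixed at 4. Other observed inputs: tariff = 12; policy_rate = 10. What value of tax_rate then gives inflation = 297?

With subsidy held at 4:
Intervening on tax_rate fixes its value directly, overriding its dependence on tariff.
Substituting into the demand equation gives demand = -2*tax_rate + 51.
inflation becomes -10*tax_rate + 247.
Solve -10*tax_rate + 247 = 297: tax_rate = (297 - 247) / -10 = -5.

tax_rate = -5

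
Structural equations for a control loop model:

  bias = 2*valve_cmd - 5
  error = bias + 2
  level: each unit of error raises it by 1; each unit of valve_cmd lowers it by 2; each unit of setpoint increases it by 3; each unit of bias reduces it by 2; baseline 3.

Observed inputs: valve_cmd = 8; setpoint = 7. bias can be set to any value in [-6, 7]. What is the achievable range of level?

Intervening on bias fixes its value directly, overriding its dependence on valve_cmd.
Substituting into the level equation gives level = -bias + 10.
Linear in bias, so extremes are at the endpoints: bias = -6 gives level = 16; bias = 7 gives level = 3.

3 to 16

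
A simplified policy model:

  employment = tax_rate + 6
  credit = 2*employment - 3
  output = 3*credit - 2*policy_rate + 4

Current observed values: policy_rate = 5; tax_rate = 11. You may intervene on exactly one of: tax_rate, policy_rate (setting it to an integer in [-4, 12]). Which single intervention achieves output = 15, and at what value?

set tax_rate = -1

Intervening on tax_rate: with other inputs at their observed values, output = 6*tax_rate + 21. Solving for 15 gives tax_rate = -1, within [-4, 12].
Intervening on policy_rate: output = -2*policy_rate + 97. Reaching 15 requires policy_rate = 41, outside [-4, 12].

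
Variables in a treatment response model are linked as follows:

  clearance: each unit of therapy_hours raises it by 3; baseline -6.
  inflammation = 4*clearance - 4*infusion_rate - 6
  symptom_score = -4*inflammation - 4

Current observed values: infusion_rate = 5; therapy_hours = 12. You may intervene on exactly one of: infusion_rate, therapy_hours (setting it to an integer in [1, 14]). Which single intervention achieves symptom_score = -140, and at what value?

set therapy_hours = 7

Intervening on infusion_rate: symptom_score = 16*infusion_rate - 460. Reaching -140 requires infusion_rate = 20, outside [1, 14].
Intervening on therapy_hours: with other inputs at their observed values, symptom_score = -48*therapy_hours + 196. Solving for -140 gives therapy_hours = 7, within [1, 14].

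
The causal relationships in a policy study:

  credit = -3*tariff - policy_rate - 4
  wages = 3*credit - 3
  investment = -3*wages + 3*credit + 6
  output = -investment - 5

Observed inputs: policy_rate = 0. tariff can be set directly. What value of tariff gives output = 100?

Substituting into the credit equation gives credit = -3*tariff - 4.
wages becomes -9*tariff - 15.
Substituting into the investment equation gives investment = 18*tariff + 39.
This gives output = -18*tariff - 44.
Solve -18*tariff - 44 = 100: tariff = (100 + 44) / -18 = -8.

tariff = -8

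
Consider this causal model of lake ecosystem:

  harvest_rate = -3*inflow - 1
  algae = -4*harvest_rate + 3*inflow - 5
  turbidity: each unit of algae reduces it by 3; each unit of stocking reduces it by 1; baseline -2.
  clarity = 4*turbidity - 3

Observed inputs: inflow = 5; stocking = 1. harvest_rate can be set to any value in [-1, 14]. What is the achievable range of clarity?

Intervening on harvest_rate fixes its value directly, overriding its dependence on inflow.
Substituting into the algae equation gives algae = -4*harvest_rate + 10.
Substituting into the turbidity equation gives turbidity = 12*harvest_rate - 33.
Substituting into the clarity equation gives clarity = 48*harvest_rate - 135.
Linear in harvest_rate, so extremes are at the endpoints: harvest_rate = -1 gives clarity = -183; harvest_rate = 14 gives clarity = 537.

-183 to 537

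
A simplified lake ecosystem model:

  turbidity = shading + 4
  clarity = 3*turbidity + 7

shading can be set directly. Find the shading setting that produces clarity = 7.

Substituting into the clarity equation gives clarity = 3*shading + 19.
Solve 3*shading + 19 = 7: shading = (7 - 19) / 3 = -4.

shading = -4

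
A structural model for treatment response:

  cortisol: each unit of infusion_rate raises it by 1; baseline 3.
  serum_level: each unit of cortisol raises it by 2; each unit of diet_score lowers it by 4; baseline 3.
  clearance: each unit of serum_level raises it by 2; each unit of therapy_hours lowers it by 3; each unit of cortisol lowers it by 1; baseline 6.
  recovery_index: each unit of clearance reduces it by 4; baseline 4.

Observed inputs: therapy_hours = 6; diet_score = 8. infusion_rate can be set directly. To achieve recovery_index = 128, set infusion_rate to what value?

infusion_rate = 10

Substituting into the serum_level equation gives serum_level = 2*infusion_rate - 23.
So clearance = 3*infusion_rate - 61.
So recovery_index = -12*infusion_rate + 248.
Solve -12*infusion_rate + 248 = 128: infusion_rate = (128 - 248) / -12 = 10.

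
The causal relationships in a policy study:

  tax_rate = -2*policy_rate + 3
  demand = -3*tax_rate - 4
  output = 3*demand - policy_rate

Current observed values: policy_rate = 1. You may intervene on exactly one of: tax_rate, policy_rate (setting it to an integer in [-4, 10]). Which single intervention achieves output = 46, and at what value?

Intervening on tax_rate: output = -9*tax_rate - 13. Reaching 46 requires tax_rate = -59/9, not an integer.
Intervening on policy_rate: with other inputs at their observed values, output = 17*policy_rate - 39. Solving for 46 gives policy_rate = 5, within [-4, 10].

set policy_rate = 5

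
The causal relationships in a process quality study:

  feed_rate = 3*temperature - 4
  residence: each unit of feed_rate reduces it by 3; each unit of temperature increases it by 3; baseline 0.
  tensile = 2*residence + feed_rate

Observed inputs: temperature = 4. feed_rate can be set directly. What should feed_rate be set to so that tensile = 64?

Intervening on feed_rate fixes its value directly, overriding its dependence on temperature.
Substituting into the residence equation gives residence = -3*feed_rate + 12.
This gives tensile = -5*feed_rate + 24.
Solve -5*feed_rate + 24 = 64: feed_rate = (64 - 24) / -5 = -8.

feed_rate = -8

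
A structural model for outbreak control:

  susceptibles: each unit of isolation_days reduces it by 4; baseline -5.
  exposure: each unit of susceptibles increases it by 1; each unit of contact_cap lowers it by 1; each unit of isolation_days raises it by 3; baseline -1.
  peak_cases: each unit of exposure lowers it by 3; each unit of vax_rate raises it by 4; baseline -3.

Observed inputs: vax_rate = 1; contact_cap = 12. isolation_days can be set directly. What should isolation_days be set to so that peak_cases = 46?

isolation_days = -3

Substituting into the exposure equation gives exposure = -isolation_days - 18.
Substituting into the peak_cases equation gives peak_cases = 3*isolation_days + 55.
Solve 3*isolation_days + 55 = 46: isolation_days = (46 - 55) / 3 = -3.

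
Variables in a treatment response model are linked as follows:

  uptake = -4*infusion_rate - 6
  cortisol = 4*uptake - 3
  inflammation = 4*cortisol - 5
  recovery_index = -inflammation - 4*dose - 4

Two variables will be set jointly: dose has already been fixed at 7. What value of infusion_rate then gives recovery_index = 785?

infusion_rate = 11

With dose held at 7:
Substituting into the cortisol equation gives cortisol = -16*infusion_rate - 27.
Substituting into the inflammation equation gives inflammation = -64*infusion_rate - 113.
Substituting into the recovery_index equation gives recovery_index = 64*infusion_rate + 81.
Solve 64*infusion_rate + 81 = 785: infusion_rate = (785 - 81) / 64 = 11.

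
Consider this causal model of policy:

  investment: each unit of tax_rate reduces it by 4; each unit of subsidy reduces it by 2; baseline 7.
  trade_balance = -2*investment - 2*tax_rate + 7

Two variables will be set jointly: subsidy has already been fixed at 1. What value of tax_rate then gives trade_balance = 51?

With subsidy held at 1:
Substituting into the investment equation gives investment = -4*tax_rate + 5.
So trade_balance = 6*tax_rate - 3.
Solve 6*tax_rate - 3 = 51: tax_rate = (51 + 3) / 6 = 9.

tax_rate = 9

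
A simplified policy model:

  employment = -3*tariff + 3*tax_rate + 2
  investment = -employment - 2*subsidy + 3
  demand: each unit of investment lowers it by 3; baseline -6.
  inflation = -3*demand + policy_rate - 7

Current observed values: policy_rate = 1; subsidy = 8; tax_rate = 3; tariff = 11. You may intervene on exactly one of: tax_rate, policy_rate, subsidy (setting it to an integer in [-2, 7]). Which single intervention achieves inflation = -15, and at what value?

set tax_rate = 7

Intervening on tax_rate: with other inputs at their observed values, inflation = -27*tax_rate + 174. Solving for -15 gives tax_rate = 7, within [-2, 7].
Intervening on policy_rate: inflation = policy_rate + 92. Reaching -15 requires policy_rate = -107, outside [-2, 7].
Intervening on subsidy: inflation = -18*subsidy + 237. Reaching -15 requires subsidy = 14, outside [-2, 7].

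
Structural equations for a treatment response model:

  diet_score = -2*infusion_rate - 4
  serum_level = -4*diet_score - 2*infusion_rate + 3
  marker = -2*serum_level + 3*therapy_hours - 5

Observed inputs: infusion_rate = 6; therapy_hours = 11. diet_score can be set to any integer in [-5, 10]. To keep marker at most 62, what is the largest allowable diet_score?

Intervening on diet_score fixes its value directly, overriding its dependence on infusion_rate.
Substituting into the serum_level equation gives serum_level = -4*diet_score - 9.
Substituting into the marker equation gives marker = 8*diet_score + 46.
Require 8*diet_score + 46 ≤ 62, so diet_score ≤ 2.
The largest integer in [-5, 10] satisfying this is 2.

diet_score = 2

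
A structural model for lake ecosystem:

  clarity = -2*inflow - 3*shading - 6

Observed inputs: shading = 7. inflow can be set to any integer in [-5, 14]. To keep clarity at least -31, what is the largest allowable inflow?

Substituting into the clarity equation gives clarity = -2*inflow - 27.
Require -2*inflow - 27 ≥ -31, so inflow ≤ 2.
The largest integer in [-5, 14] satisfying this is 2.

inflow = 2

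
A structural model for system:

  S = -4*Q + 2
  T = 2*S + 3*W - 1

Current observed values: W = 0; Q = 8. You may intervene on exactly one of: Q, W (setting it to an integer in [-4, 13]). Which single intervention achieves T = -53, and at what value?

Intervening on Q: with other inputs at their observed values, T = -8*Q + 3. Solving for -53 gives Q = 7, within [-4, 13].
Intervening on W: T = 3*W - 61. Reaching -53 requires W = 8/3, not an integer.

set Q = 7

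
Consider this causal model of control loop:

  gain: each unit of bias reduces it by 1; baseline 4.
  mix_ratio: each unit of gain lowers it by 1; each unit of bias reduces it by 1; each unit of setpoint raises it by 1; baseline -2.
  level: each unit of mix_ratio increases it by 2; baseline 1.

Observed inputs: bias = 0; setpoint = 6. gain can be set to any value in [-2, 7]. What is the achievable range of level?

Intervening on gain fixes its value directly, overriding its dependence on bias.
Substituting into the mix_ratio equation gives mix_ratio = -gain + 4.
Substituting into the level equation gives level = -2*gain + 9.
Linear in gain, so extremes are at the endpoints: gain = -2 gives level = 13; gain = 7 gives level = -5.

-5 to 13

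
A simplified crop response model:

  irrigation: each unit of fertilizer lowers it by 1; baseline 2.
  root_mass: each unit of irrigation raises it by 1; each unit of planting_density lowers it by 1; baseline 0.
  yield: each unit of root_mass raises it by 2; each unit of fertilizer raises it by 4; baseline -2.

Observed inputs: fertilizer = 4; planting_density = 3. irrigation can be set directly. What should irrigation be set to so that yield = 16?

irrigation = 4

Intervening on irrigation fixes its value directly, overriding its dependence on fertilizer.
Substituting into the root_mass equation gives root_mass = irrigation - 3.
yield becomes 2*irrigation + 8.
Solve 2*irrigation + 8 = 16: irrigation = (16 - 8) / 2 = 4.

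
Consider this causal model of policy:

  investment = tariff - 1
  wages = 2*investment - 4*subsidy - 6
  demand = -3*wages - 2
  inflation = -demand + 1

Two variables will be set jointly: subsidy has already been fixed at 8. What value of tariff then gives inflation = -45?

With subsidy held at 8:
Substituting into the wages equation gives wages = 2*tariff - 40.
Substituting into the demand equation gives demand = -6*tariff + 118.
So inflation = 6*tariff - 117.
Solve 6*tariff - 117 = -45: tariff = (-45 + 117) / 6 = 12.

tariff = 12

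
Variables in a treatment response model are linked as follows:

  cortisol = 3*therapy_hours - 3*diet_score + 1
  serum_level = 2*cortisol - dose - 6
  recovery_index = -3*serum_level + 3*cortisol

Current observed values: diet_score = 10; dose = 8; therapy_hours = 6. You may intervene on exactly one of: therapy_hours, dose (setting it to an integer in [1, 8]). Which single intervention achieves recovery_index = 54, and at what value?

Intervening on therapy_hours: recovery_index = -9*therapy_hours + 129. Reaching 54 requires therapy_hours = 25/3, not an integer.
Intervening on dose: with other inputs at their observed values, recovery_index = 3*dose + 51. Solving for 54 gives dose = 1, within [1, 8].

set dose = 1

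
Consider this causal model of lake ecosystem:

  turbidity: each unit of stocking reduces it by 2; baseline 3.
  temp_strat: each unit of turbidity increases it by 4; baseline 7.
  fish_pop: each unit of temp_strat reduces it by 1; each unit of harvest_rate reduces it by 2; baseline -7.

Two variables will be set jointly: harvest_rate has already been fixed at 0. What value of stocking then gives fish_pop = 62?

With harvest_rate held at 0:
Substituting into the temp_strat equation gives temp_strat = -8*stocking + 19.
So fish_pop = 8*stocking - 26.
Solve 8*stocking - 26 = 62: stocking = (62 + 26) / 8 = 11.

stocking = 11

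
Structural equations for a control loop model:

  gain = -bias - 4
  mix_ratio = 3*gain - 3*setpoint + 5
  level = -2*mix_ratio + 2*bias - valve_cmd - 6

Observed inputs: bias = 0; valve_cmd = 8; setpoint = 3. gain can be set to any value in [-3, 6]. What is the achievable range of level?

-42 to 12

Intervening on gain fixes its value directly, overriding its dependence on bias.
Substituting into the mix_ratio equation gives mix_ratio = 3*gain - 4.
Substituting into the level equation gives level = -6*gain - 6.
Linear in gain, so extremes are at the endpoints: gain = -3 gives level = 12; gain = 6 gives level = -42.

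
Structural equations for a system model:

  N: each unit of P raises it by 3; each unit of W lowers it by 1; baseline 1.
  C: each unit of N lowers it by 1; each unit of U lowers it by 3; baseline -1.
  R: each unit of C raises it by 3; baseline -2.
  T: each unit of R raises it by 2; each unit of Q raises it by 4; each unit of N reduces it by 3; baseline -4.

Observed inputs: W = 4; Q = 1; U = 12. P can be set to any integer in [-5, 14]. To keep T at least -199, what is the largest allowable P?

P = 0

Substituting into the N equation gives N = 3*P - 3.
Substituting into the C equation gives C = -3*P - 34.
This gives R = -9*P - 104.
Substituting into the T equation gives T = -27*P - 199.
Require -27*P - 199 ≥ -199, so P ≤ 0.
The largest integer in [-5, 14] satisfying this is 0.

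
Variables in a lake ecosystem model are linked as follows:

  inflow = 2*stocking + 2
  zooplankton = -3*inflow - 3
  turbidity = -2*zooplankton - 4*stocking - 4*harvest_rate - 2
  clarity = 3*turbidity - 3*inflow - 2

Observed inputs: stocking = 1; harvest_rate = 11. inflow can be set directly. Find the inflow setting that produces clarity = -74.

Intervening on inflow fixes its value directly, overriding its dependence on stocking.
Substituting into the turbidity equation gives turbidity = 6*inflow - 44.
Substituting into the clarity equation gives clarity = 15*inflow - 134.
Solve 15*inflow - 134 = -74: inflow = (-74 + 134) / 15 = 4.

inflow = 4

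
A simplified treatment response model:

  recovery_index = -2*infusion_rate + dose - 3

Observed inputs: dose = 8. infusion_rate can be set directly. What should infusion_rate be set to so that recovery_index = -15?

infusion_rate = 10

Substituting into the recovery_index equation gives recovery_index = -2*infusion_rate + 5.
Solve -2*infusion_rate + 5 = -15: infusion_rate = (-15 - 5) / -2 = 10.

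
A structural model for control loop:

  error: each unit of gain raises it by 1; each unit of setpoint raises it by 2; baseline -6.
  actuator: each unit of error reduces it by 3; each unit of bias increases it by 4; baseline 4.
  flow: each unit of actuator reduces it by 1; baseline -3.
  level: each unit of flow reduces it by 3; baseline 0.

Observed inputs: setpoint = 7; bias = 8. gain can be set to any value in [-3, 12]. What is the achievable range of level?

-63 to 72

Substituting into the error equation gives error = gain + 8.
This gives actuator = -3*gain + 12.
Substituting into the flow equation gives flow = 3*gain - 15.
Substituting into the level equation gives level = -9*gain + 45.
Linear in gain, so extremes are at the endpoints: gain = -3 gives level = 72; gain = 12 gives level = -63.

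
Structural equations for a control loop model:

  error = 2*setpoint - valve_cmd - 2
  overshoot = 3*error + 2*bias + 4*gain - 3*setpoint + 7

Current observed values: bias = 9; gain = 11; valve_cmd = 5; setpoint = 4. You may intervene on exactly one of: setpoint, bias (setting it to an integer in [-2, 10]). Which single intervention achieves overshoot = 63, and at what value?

Intervening on setpoint: with other inputs at their observed values, overshoot = 3*setpoint + 48. Solving for 63 gives setpoint = 5, within [-2, 10].
Intervening on bias: overshoot = 2*bias + 42. Reaching 63 requires bias = 21/2, not an integer.

set setpoint = 5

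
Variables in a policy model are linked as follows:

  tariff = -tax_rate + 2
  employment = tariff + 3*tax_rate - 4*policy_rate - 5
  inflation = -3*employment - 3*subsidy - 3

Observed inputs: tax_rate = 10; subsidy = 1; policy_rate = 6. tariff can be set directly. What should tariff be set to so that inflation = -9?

tariff = 0

Intervening on tariff fixes its value directly, overriding its dependence on tax_rate.
Substituting into the employment equation gives employment = tariff + 1.
inflation becomes -3*tariff - 9.
Solve -3*tariff - 9 = -9: tariff = (-9 + 9) / -3 = 0.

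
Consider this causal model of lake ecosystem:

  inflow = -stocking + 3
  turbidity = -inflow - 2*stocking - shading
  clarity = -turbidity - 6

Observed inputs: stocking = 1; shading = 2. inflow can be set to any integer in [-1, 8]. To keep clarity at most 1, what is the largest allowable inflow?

inflow = 3

Intervening on inflow fixes its value directly, overriding its dependence on stocking.
Substituting into the turbidity equation gives turbidity = -inflow - 4.
Substituting into the clarity equation gives clarity = inflow - 2.
Require inflow - 2 ≤ 1, so inflow ≤ 3.
The largest integer in [-1, 8] satisfying this is 3.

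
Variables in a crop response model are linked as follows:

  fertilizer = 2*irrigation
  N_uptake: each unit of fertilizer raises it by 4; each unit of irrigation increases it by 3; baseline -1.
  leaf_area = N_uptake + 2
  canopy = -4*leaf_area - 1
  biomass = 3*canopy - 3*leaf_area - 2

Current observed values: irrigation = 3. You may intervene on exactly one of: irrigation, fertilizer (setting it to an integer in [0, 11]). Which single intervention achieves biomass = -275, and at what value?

Intervening on irrigation: biomass = -165*irrigation - 20. Reaching -275 requires irrigation = 17/11, not an integer.
Intervening on fertilizer: with other inputs at their observed values, biomass = -60*fertilizer - 155. Solving for -275 gives fertilizer = 2, within [0, 11].

set fertilizer = 2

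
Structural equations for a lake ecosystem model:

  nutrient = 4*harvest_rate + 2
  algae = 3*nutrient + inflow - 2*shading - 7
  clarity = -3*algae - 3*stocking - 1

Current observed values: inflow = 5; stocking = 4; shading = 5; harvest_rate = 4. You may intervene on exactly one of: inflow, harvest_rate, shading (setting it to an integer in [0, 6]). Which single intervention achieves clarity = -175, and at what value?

Intervening on inflow: clarity = -3*inflow - 124. Reaching -175 requires inflow = 17, outside [0, 6].
Intervening on harvest_rate: with other inputs at their observed values, clarity = -36*harvest_rate + 5. Solving for -175 gives harvest_rate = 5, within [0, 6].
Intervening on shading: clarity = 6*shading - 169. Reaching -175 requires shading = -1, outside [0, 6].

set harvest_rate = 5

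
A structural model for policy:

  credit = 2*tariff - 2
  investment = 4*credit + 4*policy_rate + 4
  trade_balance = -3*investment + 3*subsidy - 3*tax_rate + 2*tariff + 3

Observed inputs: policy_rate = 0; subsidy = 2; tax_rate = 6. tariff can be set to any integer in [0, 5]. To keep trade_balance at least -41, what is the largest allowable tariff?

Substituting into the investment equation gives investment = 8*tariff - 4.
This gives trade_balance = -22*tariff + 3.
Require -22*tariff + 3 ≥ -41, so tariff ≤ 2.
The largest integer in [0, 5] satisfying this is 2.

tariff = 2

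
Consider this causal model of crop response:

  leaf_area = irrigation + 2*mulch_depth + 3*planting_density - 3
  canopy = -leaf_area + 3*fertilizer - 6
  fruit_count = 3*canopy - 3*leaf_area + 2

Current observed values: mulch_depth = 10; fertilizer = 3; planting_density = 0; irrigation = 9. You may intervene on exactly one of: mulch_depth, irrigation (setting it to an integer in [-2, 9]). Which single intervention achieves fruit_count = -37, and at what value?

set mulch_depth = 1

Intervening on mulch_depth: with other inputs at their observed values, fruit_count = -12*mulch_depth - 25. Solving for -37 gives mulch_depth = 1, within [-2, 9].
Intervening on irrigation: fruit_count = -6*irrigation - 91. Reaching -37 requires irrigation = -9, outside [-2, 9].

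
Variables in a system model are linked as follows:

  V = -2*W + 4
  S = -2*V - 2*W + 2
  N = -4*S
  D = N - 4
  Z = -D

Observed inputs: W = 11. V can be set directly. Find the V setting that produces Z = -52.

V = -3

Intervening on V fixes its value directly, overriding its dependence on W.
Substituting into the S equation gives S = -2*V - 20.
N becomes 8*V + 80.
D becomes 8*V + 76.
Substituting into the Z equation gives Z = -8*V - 76.
Solve -8*V - 76 = -52: V = (-52 + 76) / -8 = -3.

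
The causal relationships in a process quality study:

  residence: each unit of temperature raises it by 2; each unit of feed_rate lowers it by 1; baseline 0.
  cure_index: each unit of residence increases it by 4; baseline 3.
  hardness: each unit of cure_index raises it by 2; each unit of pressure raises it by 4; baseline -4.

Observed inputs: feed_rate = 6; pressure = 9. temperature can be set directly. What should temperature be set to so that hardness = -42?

Substituting into the residence equation gives residence = 2*temperature - 6.
Substituting into the cure_index equation gives cure_index = 8*temperature - 21.
This gives hardness = 16*temperature - 10.
Solve 16*temperature - 10 = -42: temperature = (-42 + 10) / 16 = -2.

temperature = -2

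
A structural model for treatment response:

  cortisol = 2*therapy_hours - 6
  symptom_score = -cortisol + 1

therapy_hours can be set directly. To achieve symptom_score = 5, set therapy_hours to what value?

therapy_hours = 1

Substituting into the symptom_score equation gives symptom_score = -2*therapy_hours + 7.
Solve -2*therapy_hours + 7 = 5: therapy_hours = (5 - 7) / -2 = 1.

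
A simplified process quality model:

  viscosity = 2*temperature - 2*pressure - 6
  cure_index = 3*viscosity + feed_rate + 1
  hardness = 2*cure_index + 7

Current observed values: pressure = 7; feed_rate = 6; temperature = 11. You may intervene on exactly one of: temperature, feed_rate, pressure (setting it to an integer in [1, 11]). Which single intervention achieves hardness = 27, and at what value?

Intervening on temperature: hardness = 12*temperature - 99. Reaching 27 requires temperature = 21/2, not an integer.
Intervening on feed_rate: with other inputs at their observed values, hardness = 2*feed_rate + 21. Solving for 27 gives feed_rate = 3, within [1, 11].
Intervening on pressure: hardness = -12*pressure + 117. Reaching 27 requires pressure = 15/2, not an integer.

set feed_rate = 3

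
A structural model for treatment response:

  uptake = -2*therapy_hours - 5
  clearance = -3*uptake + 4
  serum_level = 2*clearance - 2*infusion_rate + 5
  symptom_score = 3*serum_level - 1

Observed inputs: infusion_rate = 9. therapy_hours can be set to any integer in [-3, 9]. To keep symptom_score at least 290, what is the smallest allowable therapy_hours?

Substituting into the clearance equation gives clearance = 6*therapy_hours + 19.
So serum_level = 12*therapy_hours + 25.
Substituting into the symptom_score equation gives symptom_score = 36*therapy_hours + 74.
Require 36*therapy_hours + 74 ≥ 290, so therapy_hours ≥ 6.
The smallest integer in [-3, 9] satisfying this is 6.

therapy_hours = 6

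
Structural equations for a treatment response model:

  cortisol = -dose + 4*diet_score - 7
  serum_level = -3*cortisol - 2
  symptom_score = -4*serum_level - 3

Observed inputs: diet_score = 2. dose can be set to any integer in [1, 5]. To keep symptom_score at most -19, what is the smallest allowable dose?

Substituting into the cortisol equation gives cortisol = -dose + 1.
Substituting into the serum_level equation gives serum_level = 3*dose - 5.
So symptom_score = -12*dose + 17.
Require -12*dose + 17 ≤ -19, so dose ≥ 3.
The smallest integer in [1, 5] satisfying this is 3.

dose = 3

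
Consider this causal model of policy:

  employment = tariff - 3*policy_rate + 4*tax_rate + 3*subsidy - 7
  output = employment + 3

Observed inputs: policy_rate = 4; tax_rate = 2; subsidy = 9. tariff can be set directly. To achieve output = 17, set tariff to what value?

Substituting into the employment equation gives employment = tariff + 16.
Substituting into the output equation gives output = tariff + 19.
Solve tariff + 19 = 17: tariff = (17 - 19) / 1 = -2.

tariff = -2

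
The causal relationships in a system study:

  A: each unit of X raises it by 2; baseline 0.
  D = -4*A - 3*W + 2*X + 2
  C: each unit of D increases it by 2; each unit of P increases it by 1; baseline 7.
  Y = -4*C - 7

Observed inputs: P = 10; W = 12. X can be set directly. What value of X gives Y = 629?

Substituting into the D equation gives D = -6*X - 34.
Substituting into the C equation gives C = -12*X - 51.
Y becomes 48*X + 197.
Solve 48*X + 197 = 629: X = (629 - 197) / 48 = 9.

X = 9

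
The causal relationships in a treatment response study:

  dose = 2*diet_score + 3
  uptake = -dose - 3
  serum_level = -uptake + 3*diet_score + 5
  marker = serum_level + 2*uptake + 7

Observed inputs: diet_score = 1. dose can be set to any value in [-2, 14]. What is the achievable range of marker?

-2 to 14

Intervening on dose fixes its value directly, overriding its dependence on diet_score.
Substituting into the serum_level equation gives serum_level = dose + 11.
Substituting into the marker equation gives marker = -dose + 12.
Linear in dose, so extremes are at the endpoints: dose = -2 gives marker = 14; dose = 14 gives marker = -2.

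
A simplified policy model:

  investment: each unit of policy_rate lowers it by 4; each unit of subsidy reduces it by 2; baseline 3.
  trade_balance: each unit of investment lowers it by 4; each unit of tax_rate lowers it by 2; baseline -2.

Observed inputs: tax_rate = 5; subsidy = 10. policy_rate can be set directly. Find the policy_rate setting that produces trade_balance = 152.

Substituting into the investment equation gives investment = -4*policy_rate - 17.
So trade_balance = 16*policy_rate + 56.
Solve 16*policy_rate + 56 = 152: policy_rate = (152 - 56) / 16 = 6.

policy_rate = 6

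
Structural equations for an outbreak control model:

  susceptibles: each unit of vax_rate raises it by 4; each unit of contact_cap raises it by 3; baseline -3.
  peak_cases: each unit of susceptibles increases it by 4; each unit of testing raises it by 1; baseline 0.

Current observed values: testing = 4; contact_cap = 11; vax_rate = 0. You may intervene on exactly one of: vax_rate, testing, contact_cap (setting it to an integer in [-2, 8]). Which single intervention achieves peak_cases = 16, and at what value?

Intervening on vax_rate: peak_cases = 16*vax_rate + 124. Reaching 16 requires vax_rate = -27/4, not an integer.
Intervening on testing: peak_cases = testing + 120. Reaching 16 requires testing = -104, outside [-2, 8].
Intervening on contact_cap: with other inputs at their observed values, peak_cases = 12*contact_cap - 8. Solving for 16 gives contact_cap = 2, within [-2, 8].

set contact_cap = 2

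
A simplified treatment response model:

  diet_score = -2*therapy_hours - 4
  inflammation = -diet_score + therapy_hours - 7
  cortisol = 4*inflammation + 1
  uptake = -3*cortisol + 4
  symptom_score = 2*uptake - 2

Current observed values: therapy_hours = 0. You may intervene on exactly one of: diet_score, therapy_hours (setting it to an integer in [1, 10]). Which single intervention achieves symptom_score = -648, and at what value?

Intervening on diet_score: symptom_score = 24*diet_score + 168. Reaching -648 requires diet_score = -34, outside [1, 10].
Intervening on therapy_hours: with other inputs at their observed values, symptom_score = -72*therapy_hours + 72. Solving for -648 gives therapy_hours = 10, within [1, 10].

set therapy_hours = 10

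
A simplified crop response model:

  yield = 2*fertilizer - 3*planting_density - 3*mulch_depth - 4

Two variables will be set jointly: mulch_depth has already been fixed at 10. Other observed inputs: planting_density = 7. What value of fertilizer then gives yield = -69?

fertilizer = -7

With mulch_depth held at 10:
Substituting into the yield equation gives yield = 2*fertilizer - 55.
Solve 2*fertilizer - 55 = -69: fertilizer = (-69 + 55) / 2 = -7.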